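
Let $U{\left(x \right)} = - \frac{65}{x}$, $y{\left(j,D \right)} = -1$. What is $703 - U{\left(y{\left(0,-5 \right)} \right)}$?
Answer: $638$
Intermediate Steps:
$703 - U{\left(y{\left(0,-5 \right)} \right)} = 703 - - \frac{65}{-1} = 703 - \left(-65\right) \left(-1\right) = 703 - 65 = 638$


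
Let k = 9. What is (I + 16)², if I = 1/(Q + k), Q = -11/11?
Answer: 16641/64 ≈ 260.02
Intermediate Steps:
Q = -1 (Q = -11*1/11 = -1)
I = ⅛ (I = 1/(-1 + 9) = 1/8 = ⅛ ≈ 0.12500)
(I + 16)² = (⅛ + 16)² = (129/8)² = 16641/64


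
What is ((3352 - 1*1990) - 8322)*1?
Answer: -6960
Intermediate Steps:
((3352 - 1*1990) - 8322)*1 = ((3352 - 1990) - 8322)*1 = (1362 - 8322)*1 = -6960*1 = -6960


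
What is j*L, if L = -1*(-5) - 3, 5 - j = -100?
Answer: 210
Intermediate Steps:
j = 105 (j = 5 - 1*(-100) = 5 + 100 = 105)
L = 2 (L = 5 - 3 = 2)
j*L = 105*2 = 210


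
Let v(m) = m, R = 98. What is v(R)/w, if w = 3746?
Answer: 49/1873 ≈ 0.026161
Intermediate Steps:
v(R)/w = 98/3746 = 98*(1/3746) = 49/1873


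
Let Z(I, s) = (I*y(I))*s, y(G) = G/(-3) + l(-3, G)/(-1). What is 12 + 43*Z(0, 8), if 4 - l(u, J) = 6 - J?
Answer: 12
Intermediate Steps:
l(u, J) = -2 + J (l(u, J) = 4 - (6 - J) = 4 + (-6 + J) = -2 + J)
y(G) = 2 - 4*G/3 (y(G) = G/(-3) + (-2 + G)/(-1) = G*(-⅓) + (-2 + G)*(-1) = -G/3 + (2 - G) = 2 - 4*G/3)
Z(I, s) = I*s*(2 - 4*I/3) (Z(I, s) = (I*(2 - 4*I/3))*s = I*s*(2 - 4*I/3))
12 + 43*Z(0, 8) = 12 + 43*((⅔)*0*8*(3 - 2*0)) = 12 + 43*((⅔)*0*8*(3 + 0)) = 12 + 43*((⅔)*0*8*3) = 12 + 43*0 = 12 + 0 = 12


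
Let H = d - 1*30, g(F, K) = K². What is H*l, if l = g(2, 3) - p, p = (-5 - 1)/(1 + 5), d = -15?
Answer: -450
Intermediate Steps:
p = -1 (p = -6/6 = -6*⅙ = -1)
H = -45 (H = -15 - 1*30 = -15 - 30 = -45)
l = 10 (l = 3² - 1*(-1) = 9 + 1 = 10)
H*l = -45*10 = -450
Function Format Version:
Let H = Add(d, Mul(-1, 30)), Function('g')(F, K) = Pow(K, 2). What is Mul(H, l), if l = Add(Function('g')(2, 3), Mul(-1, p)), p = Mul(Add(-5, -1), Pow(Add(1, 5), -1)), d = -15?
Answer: -450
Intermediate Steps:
p = -1 (p = Mul(-6, Pow(6, -1)) = Mul(-6, Rational(1, 6)) = -1)
H = -45 (H = Add(-15, Mul(-1, 30)) = Add(-15, -30) = -45)
l = 10 (l = Add(Pow(3, 2), Mul(-1, -1)) = Add(9, 1) = 10)
Mul(H, l) = Mul(-45, 10) = -450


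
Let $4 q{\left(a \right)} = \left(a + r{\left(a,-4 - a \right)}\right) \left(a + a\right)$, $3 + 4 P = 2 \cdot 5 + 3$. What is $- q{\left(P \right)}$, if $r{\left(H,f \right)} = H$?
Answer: $- \frac{25}{4} \approx -6.25$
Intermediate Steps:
$P = \frac{5}{2}$ ($P = - \frac{3}{4} + \frac{2 \cdot 5 + 3}{4} = - \frac{3}{4} + \frac{10 + 3}{4} = - \frac{3}{4} + \frac{1}{4} \cdot 13 = - \frac{3}{4} + \frac{13}{4} = \frac{5}{2} \approx 2.5$)
$q{\left(a \right)} = a^{2}$ ($q{\left(a \right)} = \frac{\left(a + a\right) \left(a + a\right)}{4} = \frac{2 a 2 a}{4} = \frac{4 a^{2}}{4} = a^{2}$)
$- q{\left(P \right)} = - \left(\frac{5}{2}\right)^{2} = \left(-1\right) \frac{25}{4} = - \frac{25}{4}$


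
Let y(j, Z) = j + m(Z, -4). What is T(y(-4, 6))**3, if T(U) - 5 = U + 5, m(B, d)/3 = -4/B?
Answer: 64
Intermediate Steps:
m(B, d) = -12/B (m(B, d) = 3*(-4/B) = -12/B)
y(j, Z) = j - 12/Z
T(U) = 10 + U (T(U) = 5 + (U + 5) = 5 + (5 + U) = 10 + U)
T(y(-4, 6))**3 = (10 + (-4 - 12/6))**3 = (10 + (-4 - 12*1/6))**3 = (10 + (-4 - 2))**3 = (10 - 6)**3 = 4**3 = 64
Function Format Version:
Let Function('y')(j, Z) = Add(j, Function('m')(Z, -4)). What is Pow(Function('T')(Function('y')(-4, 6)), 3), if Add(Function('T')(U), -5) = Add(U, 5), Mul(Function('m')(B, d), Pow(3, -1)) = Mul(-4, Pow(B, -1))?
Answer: 64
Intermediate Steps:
Function('m')(B, d) = Mul(-12, Pow(B, -1)) (Function('m')(B, d) = Mul(3, Mul(-4, Pow(B, -1))) = Mul(-12, Pow(B, -1)))
Function('y')(j, Z) = Add(j, Mul(-12, Pow(Z, -1)))
Function('T')(U) = Add(10, U) (Function('T')(U) = Add(5, Add(U, 5)) = Add(5, Add(5, U)) = Add(10, U))
Pow(Function('T')(Function('y')(-4, 6)), 3) = Pow(Add(10, Add(-4, Mul(-12, Pow(6, -1)))), 3) = Pow(Add(10, Add(-4, Mul(-12, Rational(1, 6)))), 3) = Pow(Add(10, Add(-4, -2)), 3) = Pow(Add(10, -6), 3) = Pow(4, 3) = 64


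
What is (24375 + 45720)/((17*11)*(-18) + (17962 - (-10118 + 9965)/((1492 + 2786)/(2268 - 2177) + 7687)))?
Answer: 49332510525/10272605743 ≈ 4.8023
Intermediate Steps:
(24375 + 45720)/((17*11)*(-18) + (17962 - (-10118 + 9965)/((1492 + 2786)/(2268 - 2177) + 7687))) = 70095/(187*(-18) + (17962 - (-153)/(4278/91 + 7687))) = 70095/(-3366 + (17962 - (-153)/(4278*(1/91) + 7687))) = 70095/(-3366 + (17962 - (-153)/(4278/91 + 7687))) = 70095/(-3366 + (17962 - (-153)/703795/91)) = 70095/(-3366 + (17962 - (-153)*91/703795)) = 70095/(-3366 + (17962 - 1*(-13923/703795))) = 70095/(-3366 + (17962 + 13923/703795)) = 70095/(-3366 + 12641579713/703795) = 70095/(10272605743/703795) = 70095*(703795/10272605743) = 49332510525/10272605743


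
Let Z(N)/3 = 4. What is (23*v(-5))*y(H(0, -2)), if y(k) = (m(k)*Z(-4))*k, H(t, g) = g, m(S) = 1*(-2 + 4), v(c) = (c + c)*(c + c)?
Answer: -110400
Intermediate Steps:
Z(N) = 12 (Z(N) = 3*4 = 12)
v(c) = 4*c**2 (v(c) = (2*c)*(2*c) = 4*c**2)
m(S) = 2 (m(S) = 1*2 = 2)
y(k) = 24*k (y(k) = (2*12)*k = 24*k)
(23*v(-5))*y(H(0, -2)) = (23*(4*(-5)**2))*(24*(-2)) = (23*(4*25))*(-48) = (23*100)*(-48) = 2300*(-48) = -110400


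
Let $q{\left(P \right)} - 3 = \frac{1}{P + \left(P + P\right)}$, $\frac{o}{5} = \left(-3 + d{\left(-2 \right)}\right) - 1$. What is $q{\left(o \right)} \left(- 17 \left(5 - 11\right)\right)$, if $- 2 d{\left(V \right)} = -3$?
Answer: $\frac{7582}{25} \approx 303.28$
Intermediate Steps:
$d{\left(V \right)} = \frac{3}{2}$ ($d{\left(V \right)} = \left(- \frac{1}{2}\right) \left(-3\right) = \frac{3}{2}$)
$o = - \frac{25}{2}$ ($o = 5 \left(\left(-3 + \frac{3}{2}\right) - 1\right) = 5 \left(- \frac{3}{2} - 1\right) = 5 \left(- \frac{5}{2}\right) = - \frac{25}{2} \approx -12.5$)
$q{\left(P \right)} = 3 + \frac{1}{3 P}$ ($q{\left(P \right)} = 3 + \frac{1}{P + \left(P + P\right)} = 3 + \frac{1}{P + 2 P} = 3 + \frac{1}{3 P}$)
$q{\left(o \right)} \left(- 17 \left(5 - 11\right)\right) = \left(3 + \frac{1}{3 \left(- \frac{25}{2}\right)}\right) \left(- 17 \left(5 - 11\right)\right) = \left(3 + \frac{1}{3} \left(- \frac{2}{25}\right)\right) \left(\left(-17\right) \left(-6\right)\right) = \left(3 - \frac{2}{75}\right) 102 = \frac{223}{75} \cdot 102 = \frac{7582}{25}$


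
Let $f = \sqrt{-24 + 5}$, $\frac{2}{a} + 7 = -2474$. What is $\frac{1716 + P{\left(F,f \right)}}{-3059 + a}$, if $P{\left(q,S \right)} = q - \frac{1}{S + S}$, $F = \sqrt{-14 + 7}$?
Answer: $- \frac{4257396}{7589381} - \frac{2481 i \sqrt{7}}{7589381} - \frac{2481 i \sqrt{19}}{288396478} \approx -0.56097 - 0.00090241 i$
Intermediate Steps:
$a = - \frac{2}{2481}$ ($a = \frac{2}{-7 - 2474} = \frac{2}{-2481} = 2 \left(- \frac{1}{2481}\right) = - \frac{2}{2481} \approx -0.00080613$)
$f = i \sqrt{19}$ ($f = \sqrt{-19} = i \sqrt{19} \approx 4.3589 i$)
$F = i \sqrt{7}$ ($F = \sqrt{-7} = i \sqrt{7} \approx 2.6458 i$)
$P{\left(q,S \right)} = q - \frac{1}{2 S}$
$\frac{1716 + P{\left(F,f \right)}}{-3059 + a} = \frac{1716 - \left(\frac{\left(- \frac{1}{19}\right) i \sqrt{19}}{2} - i \sqrt{7}\right)}{-3059 - \frac{2}{2481}} = \frac{1716 + \left(i \sqrt{7} - \frac{\left(- \frac{1}{19}\right) i \sqrt{19}}{2}\right)}{- \frac{7589381}{2481}} = \left(1716 + \left(i \sqrt{7} + \frac{i \sqrt{19}}{38}\right)\right) \left(- \frac{2481}{7589381}\right) = \left(1716 + i \sqrt{7} + \frac{i \sqrt{19}}{38}\right) \left(- \frac{2481}{7589381}\right) = - \frac{4257396}{7589381} - \frac{2481 i \sqrt{7}}{7589381} - \frac{2481 i \sqrt{19}}{288396478}$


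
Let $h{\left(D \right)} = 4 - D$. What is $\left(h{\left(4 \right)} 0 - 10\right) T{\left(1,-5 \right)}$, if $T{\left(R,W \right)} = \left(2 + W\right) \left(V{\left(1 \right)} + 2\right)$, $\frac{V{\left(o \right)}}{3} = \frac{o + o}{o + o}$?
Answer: $150$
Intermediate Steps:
$V{\left(o \right)} = 3$ ($V{\left(o \right)} = 3 \frac{o + o}{o + o} = 3 \frac{2 o}{2 o} = 3 \cdot 2 o \frac{1}{2 o} = 3 \cdot 1 = 3$)
$T{\left(R,W \right)} = 10 + 5 W$ ($T{\left(R,W \right)} = \left(2 + W\right) \left(3 + 2\right) = \left(2 + W\right) 5 = 10 + 5 W$)
$\left(h{\left(4 \right)} 0 - 10\right) T{\left(1,-5 \right)} = \left(\left(4 - 4\right) 0 - 10\right) \left(10 + 5 \left(-5\right)\right) = \left(\left(4 - 4\right) 0 - 10\right) \left(10 - 25\right) = \left(0 \cdot 0 - 10\right) \left(-15\right) = \left(0 - 10\right) \left(-15\right) = \left(-10\right) \left(-15\right) = 150$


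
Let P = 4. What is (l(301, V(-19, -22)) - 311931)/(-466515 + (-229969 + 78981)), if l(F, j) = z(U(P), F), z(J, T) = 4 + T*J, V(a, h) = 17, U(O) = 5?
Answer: 310422/617503 ≈ 0.50271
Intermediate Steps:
z(J, T) = 4 + J*T
l(F, j) = 4 + 5*F
(l(301, V(-19, -22)) - 311931)/(-466515 + (-229969 + 78981)) = ((4 + 5*301) - 311931)/(-466515 + (-229969 + 78981)) = ((4 + 1505) - 311931)/(-466515 - 150988) = (1509 - 311931)/(-617503) = -310422*(-1/617503) = 310422/617503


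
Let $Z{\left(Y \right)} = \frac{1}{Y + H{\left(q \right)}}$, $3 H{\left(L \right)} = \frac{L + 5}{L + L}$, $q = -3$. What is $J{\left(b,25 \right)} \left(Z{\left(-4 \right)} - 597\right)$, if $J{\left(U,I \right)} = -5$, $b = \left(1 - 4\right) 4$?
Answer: $\frac{110490}{37} \approx 2986.2$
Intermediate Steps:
$b = -12$ ($b = \left(-3\right) 4 = -12$)
$H{\left(L \right)} = \frac{5 + L}{6 L}$ ($H{\left(L \right)} = \frac{\left(L + 5\right) \frac{1}{L + L}}{3} = \frac{\left(5 + L\right) \frac{1}{2 L}}{3} = \frac{\frac{1}{2} \frac{1}{L} \left(5 + L\right)}{3} = \frac{5 + L}{6 L}$)
$Z{\left(Y \right)} = \frac{1}{- \frac{1}{9} + Y}$ ($Z{\left(Y \right)} = \frac{1}{Y + \frac{5 - 3}{6 \left(-3\right)}} = \frac{1}{Y + \frac{1}{6} \left(- \frac{1}{3}\right) 2} = \frac{1}{Y - \frac{1}{9}} = \frac{1}{- \frac{1}{9} + Y}$)
$J{\left(b,25 \right)} \left(Z{\left(-4 \right)} - 597\right) = - 5 \left(\frac{9}{-1 + 9 \left(-4\right)} - 597\right) = - 5 \left(\frac{9}{-1 - 36} - 597\right) = - 5 \left(\frac{9}{-37} - 597\right) = - 5 \left(9 \left(- \frac{1}{37}\right) - 597\right) = - 5 \left(- \frac{9}{37} - 597\right) = \left(-5\right) \left(- \frac{22098}{37}\right) = \frac{110490}{37}$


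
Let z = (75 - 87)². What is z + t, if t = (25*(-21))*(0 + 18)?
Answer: -9306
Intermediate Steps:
z = 144 (z = (-12)² = 144)
t = -9450 (t = -525*18 = -9450)
z + t = 144 - 9450 = -9306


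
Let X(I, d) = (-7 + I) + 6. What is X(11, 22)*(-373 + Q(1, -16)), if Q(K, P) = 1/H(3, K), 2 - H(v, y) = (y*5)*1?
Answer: -11200/3 ≈ -3733.3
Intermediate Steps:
X(I, d) = -1 + I
H(v, y) = 2 - 5*y (H(v, y) = 2 - y*5 = 2 - 5*y)
Q(K, P) = 1/(2 - 5*K)
X(11, 22)*(-373 + Q(1, -16)) = (-1 + 11)*(-373 - 1/(-2 + 5*1)) = 10*(-373 - 1/(-2 + 5)) = 10*(-373 - 1/3) = 10*(-373 - 1*⅓) = 10*(-373 - ⅓) = 10*(-1120/3) = -11200/3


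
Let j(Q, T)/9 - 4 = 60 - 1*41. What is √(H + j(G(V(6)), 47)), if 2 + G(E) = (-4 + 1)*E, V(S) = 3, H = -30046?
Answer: I*√29839 ≈ 172.74*I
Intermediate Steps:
G(E) = -2 - 3*E (G(E) = -2 + (-4 + 1)*E = -2 - 3*E)
j(Q, T) = 207 (j(Q, T) = 36 + 9*(60 - 1*41) = 36 + 9*(60 - 41) = 36 + 9*19 = 36 + 171 = 207)
√(H + j(G(V(6)), 47)) = √(-30046 + 207) = √(-29839) = I*√29839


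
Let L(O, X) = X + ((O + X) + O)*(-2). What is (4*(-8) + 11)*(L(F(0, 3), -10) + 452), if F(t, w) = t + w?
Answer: -9450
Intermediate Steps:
L(O, X) = -X - 4*O (L(O, X) = X + (X + 2*O)*(-2) = X + (-4*O - 2*X) = -X - 4*O)
(4*(-8) + 11)*(L(F(0, 3), -10) + 452) = (4*(-8) + 11)*((-1*(-10) - 4*(0 + 3)) + 452) = (-32 + 11)*((10 - 4*3) + 452) = -21*((10 - 12) + 452) = -21*(-2 + 452) = -21*450 = -9450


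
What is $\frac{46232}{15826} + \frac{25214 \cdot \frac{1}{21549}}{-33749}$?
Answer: $\frac{16811077939934}{5754786231513} \approx 2.9212$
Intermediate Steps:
$\frac{46232}{15826} + \frac{25214 \cdot \frac{1}{21549}}{-33749} = 46232 \cdot \frac{1}{15826} + 25214 \cdot \frac{1}{21549} \left(- \frac{1}{33749}\right) = \frac{23116}{7913} + \frac{25214}{21549} \left(- \frac{1}{33749}\right) = \frac{23116}{7913} - \frac{25214}{727257201} = \frac{16811077939934}{5754786231513}$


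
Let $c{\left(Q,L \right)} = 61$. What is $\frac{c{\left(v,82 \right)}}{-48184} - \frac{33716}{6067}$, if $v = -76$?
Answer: $- \frac{1624941831}{292332328} \approx -5.5585$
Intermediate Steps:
$\frac{c{\left(v,82 \right)}}{-48184} - \frac{33716}{6067} = \frac{61}{-48184} - \frac{33716}{6067} = 61 \left(- \frac{1}{48184}\right) - \frac{33716}{6067} = - \frac{61}{48184} - \frac{33716}{6067} = - \frac{1624941831}{292332328}$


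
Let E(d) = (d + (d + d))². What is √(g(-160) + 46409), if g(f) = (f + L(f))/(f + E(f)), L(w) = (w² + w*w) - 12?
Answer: √38440219928830/28780 ≈ 215.43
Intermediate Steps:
E(d) = 9*d² (E(d) = (d + 2*d)² = (3*d)² = 9*d²)
L(w) = -12 + 2*w² (L(w) = (w² + w²) - 12 = 2*w² - 12 = -12 + 2*w²)
g(f) = (-12 + f + 2*f²)/(f + 9*f²) (g(f) = (f + (-12 + 2*f²))/(f + 9*f²) = (-12 + f + 2*f²)/(f + 9*f²))
√(g(-160) + 46409) = √((-12 - 160 + 2*(-160)²)/((-160)*(1 + 9*(-160))) + 46409) = √(-(-12 - 160 + 2*25600)/(160*(1 - 1440)) + 46409) = √(-1/160*(-12 - 160 + 51200)/(-1439) + 46409) = √(-1/160*(-1/1439)*51028 + 46409) = √(12757/57560 + 46409) = √(2671314797/57560) = √38440219928830/28780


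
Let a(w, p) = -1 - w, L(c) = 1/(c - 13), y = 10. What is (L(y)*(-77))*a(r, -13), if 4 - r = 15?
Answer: 770/3 ≈ 256.67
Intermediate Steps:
r = -11 (r = 4 - 1*15 = 4 - 15 = -11)
L(c) = 1/(-13 + c)
(L(y)*(-77))*a(r, -13) = (-77/(-13 + 10))*(-1 - 1*(-11)) = (-77/(-3))*(-1 + 11) = -⅓*(-77)*10 = (77/3)*10 = 770/3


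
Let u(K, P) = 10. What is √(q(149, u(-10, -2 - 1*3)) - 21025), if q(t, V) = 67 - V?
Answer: 2*I*√5242 ≈ 144.8*I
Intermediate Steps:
√(q(149, u(-10, -2 - 1*3)) - 21025) = √((67 - 1*10) - 21025) = √((67 - 10) - 21025) = √(57 - 21025) = √(-20968) = 2*I*√5242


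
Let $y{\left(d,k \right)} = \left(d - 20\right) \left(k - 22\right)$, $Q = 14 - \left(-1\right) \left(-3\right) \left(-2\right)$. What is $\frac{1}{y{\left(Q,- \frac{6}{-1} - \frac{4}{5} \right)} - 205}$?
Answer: $- \frac{1}{205} \approx -0.0048781$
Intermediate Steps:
$Q = 20$ ($Q = 14 - 3 \left(-2\right) = 14 - -6 = 14 + 6 = 20$)
$y{\left(d,k \right)} = \left(-22 + k\right) \left(-20 + d\right)$ ($y{\left(d,k \right)} = \left(-20 + d\right) \left(-22 + k\right) = \left(-22 + k\right) \left(-20 + d\right)$)
$\frac{1}{y{\left(Q,- \frac{6}{-1} - \frac{4}{5} \right)} - 205} = \frac{1}{\left(440 - 440 - 20 \left(- \frac{6}{-1} - \frac{4}{5}\right) + 20 \left(- \frac{6}{-1} - \frac{4}{5}\right)\right) - 205} = \frac{1}{\left(440 - 440 - 20 \left(\left(-6\right) \left(-1\right) - \frac{4}{5}\right) + 20 \left(\left(-6\right) \left(-1\right) - \frac{4}{5}\right)\right) - 205} = \frac{1}{\left(440 - 440 - 20 \left(6 - \frac{4}{5}\right) + 20 \left(6 - \frac{4}{5}\right)\right) - 205} = \frac{1}{\left(440 - 440 - 104 + 20 \cdot \frac{26}{5}\right) - 205} = \frac{1}{\left(440 - 440 - 104 + 104\right) - 205} = \frac{1}{0 - 205} = \frac{1}{-205} = - \frac{1}{205}$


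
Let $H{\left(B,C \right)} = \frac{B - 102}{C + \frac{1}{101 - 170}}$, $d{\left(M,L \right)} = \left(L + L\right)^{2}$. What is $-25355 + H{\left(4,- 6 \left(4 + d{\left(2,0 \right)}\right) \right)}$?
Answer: $- \frac{42006473}{1657} \approx -25351.0$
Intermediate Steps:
$d{\left(M,L \right)} = 4 L^{2}$ ($d{\left(M,L \right)} = \left(2 L\right)^{2} = 4 L^{2}$)
$H{\left(B,C \right)} = \frac{-102 + B}{- \frac{1}{69} + C}$ ($H{\left(B,C \right)} = \frac{-102 + B}{C + \frac{1}{-69}} = \frac{-102 + B}{C - \frac{1}{69}} = \frac{-102 + B}{- \frac{1}{69} + C}$)
$-25355 + H{\left(4,- 6 \left(4 + d{\left(2,0 \right)}\right) \right)} = -25355 + \frac{69 \left(-102 + 4\right)}{-1 + 69 \left(- 6 \left(4 + 4 \cdot 0^{2}\right)\right)} = -25355 + 69 \frac{1}{-1 + 69 \left(- 6 \left(4 + 4 \cdot 0\right)\right)} \left(-98\right) = -25355 + 69 \frac{1}{-1 + 69 \left(- 6 \left(4 + 0\right)\right)} \left(-98\right) = -25355 + 69 \frac{1}{-1 + 69 \left(\left(-6\right) 4\right)} \left(-98\right) = -25355 + 69 \frac{1}{-1 + 69 \left(-24\right)} \left(-98\right) = -25355 + 69 \frac{1}{-1 - 1656} \left(-98\right) = -25355 + 69 \frac{1}{-1657} \left(-98\right) = -25355 + 69 \left(- \frac{1}{1657}\right) \left(-98\right) = -25355 + \frac{6762}{1657} = - \frac{42006473}{1657}$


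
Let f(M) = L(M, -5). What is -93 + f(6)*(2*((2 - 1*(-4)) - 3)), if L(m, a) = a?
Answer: -123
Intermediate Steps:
f(M) = -5
-93 + f(6)*(2*((2 - 1*(-4)) - 3)) = -93 - 10*((2 - 1*(-4)) - 3) = -93 - 10*((2 + 4) - 3) = -93 - 10*(6 - 3) = -93 - 10*3 = -93 - 5*6 = -93 - 30 = -123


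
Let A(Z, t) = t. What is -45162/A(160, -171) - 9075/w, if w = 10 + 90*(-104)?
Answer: 171239/646 ≈ 265.08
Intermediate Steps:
w = -9350 (w = 10 - 9360 = -9350)
-45162/A(160, -171) - 9075/w = -45162/(-171) - 9075/(-9350) = -45162*(-1/171) - 9075*(-1/9350) = 5018/19 + 33/34 = 171239/646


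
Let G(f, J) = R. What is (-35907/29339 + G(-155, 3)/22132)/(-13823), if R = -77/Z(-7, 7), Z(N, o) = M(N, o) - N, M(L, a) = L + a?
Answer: 72274223/815972629964 ≈ 8.8574e-5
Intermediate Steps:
Z(N, o) = o (Z(N, o) = (N + o) - N = o)
R = -11 (R = -77/7 = -77*⅐ = -11)
G(f, J) = -11
(-35907/29339 + G(-155, 3)/22132)/(-13823) = (-35907/29339 - 11/22132)/(-13823) = (-35907*1/29339 - 11*1/22132)*(-1/13823) = (-35907/29339 - 1/2012)*(-1/13823) = -72274223/59030068*(-1/13823) = 72274223/815972629964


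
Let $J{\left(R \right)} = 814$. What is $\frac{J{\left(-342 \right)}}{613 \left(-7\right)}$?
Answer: $- \frac{814}{4291} \approx -0.1897$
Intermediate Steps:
$\frac{J{\left(-342 \right)}}{613 \left(-7\right)} = \frac{814}{613 \left(-7\right)} = \frac{814}{-4291} = 814 \left(- \frac{1}{4291}\right) = - \frac{814}{4291}$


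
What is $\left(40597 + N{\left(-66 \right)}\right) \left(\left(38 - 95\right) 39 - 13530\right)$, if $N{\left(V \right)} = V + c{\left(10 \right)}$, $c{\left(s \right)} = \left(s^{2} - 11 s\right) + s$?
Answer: $-638484843$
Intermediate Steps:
$c{\left(s \right)} = s^{2} - 10 s$
$N{\left(V \right)} = V$ ($N{\left(V \right)} = V + 10 \left(-10 + 10\right) = V + 10 \cdot 0 = V + 0 = V$)
$\left(40597 + N{\left(-66 \right)}\right) \left(\left(38 - 95\right) 39 - 13530\right) = \left(40597 - 66\right) \left(\left(38 - 95\right) 39 - 13530\right) = 40531 \left(\left(-57\right) 39 - 13530\right) = 40531 \left(-2223 - 13530\right) = 40531 \left(-15753\right) = -638484843$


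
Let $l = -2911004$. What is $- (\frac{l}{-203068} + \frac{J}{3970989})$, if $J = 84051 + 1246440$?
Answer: $- \frac{985812084112}{67198399521} \approx -14.67$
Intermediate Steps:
$J = 1330491$
$- (\frac{l}{-203068} + \frac{J}{3970989}) = - (- \frac{2911004}{-203068} + \frac{1330491}{3970989}) = - (\left(-2911004\right) \left(- \frac{1}{203068}\right) + 1330491 \cdot \frac{1}{3970989}) = - (\frac{727751}{50767} + \frac{443497}{1323663}) = \left(-1\right) \frac{985812084112}{67198399521} = - \frac{985812084112}{67198399521}$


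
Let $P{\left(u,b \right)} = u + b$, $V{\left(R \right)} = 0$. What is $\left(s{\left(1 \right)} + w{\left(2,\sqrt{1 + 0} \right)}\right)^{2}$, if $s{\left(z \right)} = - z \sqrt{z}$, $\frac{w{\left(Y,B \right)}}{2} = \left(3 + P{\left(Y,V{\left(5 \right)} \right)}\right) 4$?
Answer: $1521$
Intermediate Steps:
$P{\left(u,b \right)} = b + u$
$w{\left(Y,B \right)} = 24 + 8 Y$ ($w{\left(Y,B \right)} = 2 \left(3 + \left(0 + Y\right)\right) 4 = 2 \left(3 + Y\right) 4 = 2 \left(12 + 4 Y\right) = 24 + 8 Y$)
$s{\left(z \right)} = - z^{\frac{3}{2}}$
$\left(s{\left(1 \right)} + w{\left(2,\sqrt{1 + 0} \right)}\right)^{2} = \left(- 1^{\frac{3}{2}} + \left(24 + 8 \cdot 2\right)\right)^{2} = \left(\left(-1\right) 1 + \left(24 + 16\right)\right)^{2} = \left(-1 + 40\right)^{2} = 39^{2} = 1521$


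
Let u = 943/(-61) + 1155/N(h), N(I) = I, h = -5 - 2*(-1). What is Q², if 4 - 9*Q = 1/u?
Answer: 1062173281/5370544656 ≈ 0.19778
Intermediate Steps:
h = -3 (h = -5 + 2 = -3)
u = -24428/61 (u = 943/(-61) + 1155/(-3) = 943*(-1/61) + 1155*(-⅓) = -943/61 - 385 = -24428/61 ≈ -400.46)
Q = 32591/73284 (Q = 4/9 - 1/(9*(-24428/61)) = 4/9 - ⅑*(-61/24428) = 4/9 + 61/219852 = 32591/73284 ≈ 0.44472)
Q² = (32591/73284)² = 1062173281/5370544656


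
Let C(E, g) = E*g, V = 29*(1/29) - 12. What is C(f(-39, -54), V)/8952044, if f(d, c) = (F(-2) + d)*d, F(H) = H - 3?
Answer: -4719/2238011 ≈ -0.0021086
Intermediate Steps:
F(H) = -3 + H
f(d, c) = d*(-5 + d) (f(d, c) = ((-3 - 2) + d)*d = (-5 + d)*d = d*(-5 + d))
V = -11 (V = 29*(1*(1/29)) - 12 = 29*(1/29) - 12 = 1 - 12 = -11)
C(f(-39, -54), V)/8952044 = (-39*(-5 - 39)*(-11))/8952044 = (-39*(-44)*(-11))*(1/8952044) = (1716*(-11))*(1/8952044) = -18876*1/8952044 = -4719/2238011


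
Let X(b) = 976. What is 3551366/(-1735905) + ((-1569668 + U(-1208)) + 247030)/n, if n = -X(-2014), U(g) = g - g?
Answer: 1146253892087/847121640 ≈ 1353.1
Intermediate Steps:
U(g) = 0
n = -976 (n = -1*976 = -976)
3551366/(-1735905) + ((-1569668 + U(-1208)) + 247030)/n = 3551366/(-1735905) + ((-1569668 + 0) + 247030)/(-976) = 3551366*(-1/1735905) + (-1569668 + 247030)*(-1/976) = -3551366/1735905 - 1322638*(-1/976) = -3551366/1735905 + 661319/488 = 1146253892087/847121640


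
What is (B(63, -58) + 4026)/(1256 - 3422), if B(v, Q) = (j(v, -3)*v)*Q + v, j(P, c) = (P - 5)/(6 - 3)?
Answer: 22185/722 ≈ 30.727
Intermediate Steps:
j(P, c) = -5/3 + P/3 (j(P, c) = (-5 + P)/3 = (-5 + P)*(⅓) = -5/3 + P/3)
B(v, Q) = v + Q*v*(-5/3 + v/3) (B(v, Q) = ((-5/3 + v/3)*v)*Q + v = (v*(-5/3 + v/3))*Q + v = Q*v*(-5/3 + v/3) + v = v + Q*v*(-5/3 + v/3))
(B(63, -58) + 4026)/(1256 - 3422) = ((⅓)*63*(3 - 58*(-5 + 63)) + 4026)/(1256 - 3422) = ((⅓)*63*(3 - 58*58) + 4026)/(-2166) = ((⅓)*63*(3 - 3364) + 4026)*(-1/2166) = ((⅓)*63*(-3361) + 4026)*(-1/2166) = (-70581 + 4026)*(-1/2166) = -66555*(-1/2166) = 22185/722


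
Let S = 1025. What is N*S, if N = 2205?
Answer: 2260125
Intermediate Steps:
N*S = 2205*1025 = 2260125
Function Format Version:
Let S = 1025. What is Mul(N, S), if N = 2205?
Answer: 2260125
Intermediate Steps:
Mul(N, S) = Mul(2205, 1025) = 2260125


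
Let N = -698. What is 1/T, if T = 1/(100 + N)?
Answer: -598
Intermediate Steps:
T = -1/598 (T = 1/(100 - 698) = 1/(-598) = -1/598 ≈ -0.0016722)
1/T = 1/(-1/598) = -598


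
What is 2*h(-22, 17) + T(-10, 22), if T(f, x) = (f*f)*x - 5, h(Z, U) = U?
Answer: 2229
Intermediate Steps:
T(f, x) = -5 + x*f² (T(f, x) = f²*x - 5 = x*f² - 5 = -5 + x*f²)
2*h(-22, 17) + T(-10, 22) = 2*17 + (-5 + 22*(-10)²) = 34 + (-5 + 22*100) = 34 + (-5 + 2200) = 34 + 2195 = 2229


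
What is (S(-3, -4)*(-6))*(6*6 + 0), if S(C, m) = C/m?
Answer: -162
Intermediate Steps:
(S(-3, -4)*(-6))*(6*6 + 0) = (-3/(-4)*(-6))*(6*6 + 0) = (-3*(-¼)*(-6))*(36 + 0) = ((¾)*(-6))*36 = -9/2*36 = -162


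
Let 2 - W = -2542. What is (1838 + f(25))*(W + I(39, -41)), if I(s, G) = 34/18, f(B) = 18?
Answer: 42526528/9 ≈ 4.7252e+6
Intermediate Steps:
W = 2544 (W = 2 - 1*(-2542) = 2 + 2542 = 2544)
I(s, G) = 17/9 (I(s, G) = 34*(1/18) = 17/9)
(1838 + f(25))*(W + I(39, -41)) = (1838 + 18)*(2544 + 17/9) = 1856*(22913/9) = 42526528/9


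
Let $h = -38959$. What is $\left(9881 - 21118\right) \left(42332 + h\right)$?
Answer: $-37902401$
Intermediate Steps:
$\left(9881 - 21118\right) \left(42332 + h\right) = \left(9881 - 21118\right) \left(42332 - 38959\right) = \left(-11237\right) 3373 = -37902401$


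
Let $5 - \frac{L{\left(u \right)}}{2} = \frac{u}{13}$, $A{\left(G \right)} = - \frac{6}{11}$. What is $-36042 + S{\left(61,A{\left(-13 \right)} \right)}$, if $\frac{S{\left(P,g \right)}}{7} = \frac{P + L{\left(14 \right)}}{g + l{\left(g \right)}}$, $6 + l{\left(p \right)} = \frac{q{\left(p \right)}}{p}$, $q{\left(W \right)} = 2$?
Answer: $- \frac{158106747}{4381} \approx -36089.0$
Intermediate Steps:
$A{\left(G \right)} = - \frac{6}{11}$ ($A{\left(G \right)} = \left(-6\right) \frac{1}{11} = - \frac{6}{11}$)
$L{\left(u \right)} = 10 - \frac{2 u}{13}$ ($L{\left(u \right)} = 10 - 2 \frac{u}{13} = 10 - \frac{2 u}{13}$)
$l{\left(p \right)} = -6 + \frac{2}{p}$
$S{\left(P,g \right)} = \frac{7 \left(\frac{102}{13} + P\right)}{-6 + g + \frac{2}{g}}$ ($S{\left(P,g \right)} = 7 \frac{P + \left(10 - \frac{28}{13}\right)}{g - \left(6 - \frac{2}{g}\right)} = 7 \frac{P + \left(10 - \frac{28}{13}\right)}{-6 + g + \frac{2}{g}} = 7 \frac{P + \frac{102}{13}}{-6 + g + \frac{2}{g}} = 7 \frac{\frac{102}{13} + P}{-6 + g + \frac{2}{g}} = \frac{7 \left(\frac{102}{13} + P\right)}{-6 + g + \frac{2}{g}}$)
$-36042 + S{\left(61,A{\left(-13 \right)} \right)} = -36042 + \frac{7}{13} \left(- \frac{6}{11}\right) \frac{1}{2 - \frac{6 \left(-6 - \frac{6}{11}\right)}{11}} \left(102 + 13 \cdot 61\right) = -36042 + \frac{7}{13} \left(- \frac{6}{11}\right) \frac{1}{2 - - \frac{432}{121}} \left(102 + 793\right) = -36042 + \frac{7}{13} \left(- \frac{6}{11}\right) \frac{1}{2 + \frac{432}{121}} \cdot 895 = -36042 + \frac{7}{13} \left(- \frac{6}{11}\right) \frac{1}{\frac{674}{121}} \cdot 895 = -36042 + \frac{7}{13} \left(- \frac{6}{11}\right) \frac{121}{674} \cdot 895 = -36042 - \frac{206745}{4381} = - \frac{158106747}{4381}$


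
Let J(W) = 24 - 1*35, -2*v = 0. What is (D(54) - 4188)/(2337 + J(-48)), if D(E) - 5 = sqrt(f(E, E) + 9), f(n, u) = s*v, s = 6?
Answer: -2090/1163 ≈ -1.7971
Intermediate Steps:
v = 0 (v = -1/2*0 = 0)
f(n, u) = 0 (f(n, u) = 6*0 = 0)
D(E) = 8 (D(E) = 5 + sqrt(0 + 9) = 5 + sqrt(9) = 5 + 3 = 8)
J(W) = -11 (J(W) = 24 - 35 = -11)
(D(54) - 4188)/(2337 + J(-48)) = (8 - 4188)/(2337 - 11) = -4180/2326 = -4180*1/2326 = -2090/1163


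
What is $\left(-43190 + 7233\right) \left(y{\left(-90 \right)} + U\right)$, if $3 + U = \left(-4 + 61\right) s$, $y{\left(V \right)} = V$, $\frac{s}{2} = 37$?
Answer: $-148322625$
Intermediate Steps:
$s = 74$ ($s = 2 \cdot 37 = 74$)
$U = 4215$ ($U = -3 + \left(-4 + 61\right) 74 = -3 + 57 \cdot 74 = -3 + 4218 = 4215$)
$\left(-43190 + 7233\right) \left(y{\left(-90 \right)} + U\right) = \left(-43190 + 7233\right) \left(-90 + 4215\right) = \left(-35957\right) 4125 = -148322625$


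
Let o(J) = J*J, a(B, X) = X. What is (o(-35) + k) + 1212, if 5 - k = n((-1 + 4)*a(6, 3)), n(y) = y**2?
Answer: 2361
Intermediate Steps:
o(J) = J**2
k = -76 (k = 5 - ((-1 + 4)*3)**2 = 5 - (3*3)**2 = 5 - 1*9**2 = 5 - 1*81 = 5 - 81 = -76)
(o(-35) + k) + 1212 = ((-35)**2 - 76) + 1212 = (1225 - 76) + 1212 = 1149 + 1212 = 2361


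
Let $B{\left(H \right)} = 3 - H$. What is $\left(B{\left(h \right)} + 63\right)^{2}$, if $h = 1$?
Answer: $4225$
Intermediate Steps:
$\left(B{\left(h \right)} + 63\right)^{2} = \left(\left(3 - 1\right) + 63\right)^{2} = \left(2 + 63\right)^{2} = 65^{2} = 4225$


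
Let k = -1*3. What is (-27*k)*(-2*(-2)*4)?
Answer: 1296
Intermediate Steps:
k = -3
(-27*k)*(-2*(-2)*4) = (-27*(-3))*(-2*(-2)*4) = 81*(4*4) = 81*16 = 1296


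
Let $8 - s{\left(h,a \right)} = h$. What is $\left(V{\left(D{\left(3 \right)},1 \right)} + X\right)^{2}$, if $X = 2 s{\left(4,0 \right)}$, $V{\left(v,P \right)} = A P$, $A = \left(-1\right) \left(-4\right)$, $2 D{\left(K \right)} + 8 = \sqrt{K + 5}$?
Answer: $144$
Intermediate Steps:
$D{\left(K \right)} = -4 + \frac{\sqrt{5 + K}}{2}$ ($D{\left(K \right)} = -4 + \frac{\sqrt{K + 5}}{2} = -4 + \frac{\sqrt{5 + K}}{2}$)
$A = 4$
$s{\left(h,a \right)} = 8 - h$
$V{\left(v,P \right)} = 4 P$
$X = 8$ ($X = 2 \left(8 - 4\right) = 2 \cdot 4 = 8$)
$\left(V{\left(D{\left(3 \right)},1 \right)} + X\right)^{2} = \left(4 \cdot 1 + 8\right)^{2} = \left(4 + 8\right)^{2} = 12^{2} = 144$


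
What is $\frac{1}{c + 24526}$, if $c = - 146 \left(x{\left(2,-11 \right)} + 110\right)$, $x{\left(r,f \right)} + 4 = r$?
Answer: $\frac{1}{8758} \approx 0.00011418$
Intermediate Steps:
$x{\left(r,f \right)} = -4 + r$
$c = -15768$ ($c = - 146 \left(\left(-4 + 2\right) + 110\right) = - 146 \left(-2 + 110\right) = \left(-146\right) 108 = -15768$)
$\frac{1}{c + 24526} = \frac{1}{-15768 + 24526} = \frac{1}{8758}$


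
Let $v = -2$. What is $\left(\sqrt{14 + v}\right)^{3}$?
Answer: $24 \sqrt{3} \approx 41.569$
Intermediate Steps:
$\left(\sqrt{14 + v}\right)^{3} = \left(\sqrt{14 - 2}\right)^{3} = \left(\sqrt{12}\right)^{3} = \left(2 \sqrt{3}\right)^{3} = 24 \sqrt{3}$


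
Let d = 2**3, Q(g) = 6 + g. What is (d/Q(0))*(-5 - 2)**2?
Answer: 196/3 ≈ 65.333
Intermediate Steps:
d = 8
(d/Q(0))*(-5 - 2)**2 = (8/(6 + 0))*(-5 - 2)**2 = (8/6)*(-7)**2 = (8*(1/6))*49 = (4/3)*49 = 196/3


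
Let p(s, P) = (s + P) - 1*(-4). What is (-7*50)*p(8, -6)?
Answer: -2100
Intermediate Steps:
p(s, P) = 4 + P + s (p(s, P) = (P + s) + 4 = 4 + P + s)
(-7*50)*p(8, -6) = (-7*50)*(4 - 6 + 8) = -350*6 = -2100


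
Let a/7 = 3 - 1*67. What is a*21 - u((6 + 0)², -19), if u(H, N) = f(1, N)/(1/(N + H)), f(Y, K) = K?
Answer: -9085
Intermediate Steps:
a = -448 (a = 7*(3 - 1*67) = 7*(3 - 67) = 7*(-64) = -448)
u(H, N) = N*(H + N) (u(H, N) = N/(1/(N + H)) = N/(1/(H + N)) = N*(H + N))
a*21 - u((6 + 0)², -19) = -448*21 - (-19)*((6 + 0)² - 19) = -9408 - (-19)*(6² - 19) = -9408 - (-19)*(36 - 19) = -9408 - (-19)*17 = -9408 - 1*(-323) = -9408 + 323 = -9085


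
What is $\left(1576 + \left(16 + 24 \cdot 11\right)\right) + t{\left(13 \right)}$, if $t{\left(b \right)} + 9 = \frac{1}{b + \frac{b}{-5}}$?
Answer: $\frac{96049}{52} \approx 1847.1$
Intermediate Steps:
$t{\left(b \right)} = -9 + \frac{5}{4 b}$ ($t{\left(b \right)} = -9 + \frac{1}{b + \frac{b}{-5}} = -9 + \frac{1}{b + b \left(- \frac{1}{5}\right)} = -9 + \frac{1}{b - \frac{b}{5}} = -9 + \frac{1}{\frac{4}{5} b} = -9 + \frac{5}{4 b}$)
$\left(1576 + \left(16 + 24 \cdot 11\right)\right) + t{\left(13 \right)} = \left(1576 + \left(16 + 24 \cdot 11\right)\right) - \left(9 - \frac{5}{4 \cdot 13}\right) = \left(1576 + \left(16 + 264\right)\right) + \left(-9 + \frac{5}{4} \cdot \frac{1}{13}\right) = \left(1576 + 280\right) + \left(-9 + \frac{5}{52}\right) = 1856 - \frac{463}{52} = \frac{96049}{52}$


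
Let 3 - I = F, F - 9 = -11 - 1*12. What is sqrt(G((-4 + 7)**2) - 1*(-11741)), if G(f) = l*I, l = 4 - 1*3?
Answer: sqrt(11758) ≈ 108.43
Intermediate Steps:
l = 1 (l = 4 - 3 = 1)
F = -14 (F = 9 + (-11 - 1*12) = 9 + (-11 - 12) = 9 - 23 = -14)
I = 17 (I = 3 - 1*(-14) = 3 + 14 = 17)
G(f) = 17 (G(f) = 1*17 = 17)
sqrt(G((-4 + 7)**2) - 1*(-11741)) = sqrt(17 - 1*(-11741)) = sqrt(17 + 11741) = sqrt(11758)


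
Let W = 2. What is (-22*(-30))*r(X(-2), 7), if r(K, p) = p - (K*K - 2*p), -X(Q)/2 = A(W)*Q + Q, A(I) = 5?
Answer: -366300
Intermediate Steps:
X(Q) = -12*Q (X(Q) = -2*(5*Q + Q) = -12*Q)
r(K, p) = -K**2 + 3*p (r(K, p) = p - (K**2 - 2*p) = p + (-K**2 + 2*p) = -K**2 + 3*p)
(-22*(-30))*r(X(-2), 7) = (-22*(-30))*(-(-12*(-2))**2 + 3*7) = 660*(-1*24**2 + 21) = 660*(-1*576 + 21) = 660*(-576 + 21) = 660*(-555) = -366300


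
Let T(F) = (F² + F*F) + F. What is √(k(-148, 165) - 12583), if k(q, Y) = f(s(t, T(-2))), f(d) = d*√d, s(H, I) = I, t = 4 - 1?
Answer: √(-12583 + 6*√6) ≈ 112.11*I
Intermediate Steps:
T(F) = F + 2*F² (T(F) = (F² + F²) + F = 2*F² + F = F + 2*F²)
t = 3
f(d) = d^(3/2)
k(q, Y) = 6*√6 (k(q, Y) = (-2*(1 + 2*(-2)))^(3/2) = (-2*(1 - 4))^(3/2) = (-2*(-3))^(3/2) = 6^(3/2) = 6*√6)
√(k(-148, 165) - 12583) = √(6*√6 - 12583) = √(-12583 + 6*√6)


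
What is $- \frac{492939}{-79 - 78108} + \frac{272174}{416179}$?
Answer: $\frac{226431328619}{32539787473} \approx 6.9586$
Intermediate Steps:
$- \frac{492939}{-79 - 78108} + \frac{272174}{416179} = - \frac{492939}{-79 - 78108} + 272174 \cdot \frac{1}{416179} = - \frac{492939}{-78187} + \frac{272174}{416179} = \left(-492939\right) \left(- \frac{1}{78187}\right) + \frac{272174}{416179} = \frac{492939}{78187} + \frac{272174}{416179} = \frac{226431328619}{32539787473}$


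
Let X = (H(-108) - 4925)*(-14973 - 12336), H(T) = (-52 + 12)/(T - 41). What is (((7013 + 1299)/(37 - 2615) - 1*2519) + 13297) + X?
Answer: 25832256068499/192061 ≈ 1.3450e+8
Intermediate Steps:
H(T) = -40/(-41 + T)
X = 20038934565/149 (X = (-40/(-41 - 108) - 4925)*(-14973 - 12336) = (-40/(-149) - 4925)*(-27309) = (-40*(-1/149) - 4925)*(-27309) = (40/149 - 4925)*(-27309) = -733785/149*(-27309) = 20038934565/149 ≈ 1.3449e+8)
(((7013 + 1299)/(37 - 2615) - 1*2519) + 13297) + X = (((7013 + 1299)/(37 - 2615) - 1*2519) + 13297) + 20038934565/149 = ((8312/(-2578) - 2519) + 13297) + 20038934565/149 = ((8312*(-1/2578) - 2519) + 13297) + 20038934565/149 = ((-4156/1289 - 2519) + 13297) + 20038934565/149 = (-3251147/1289 + 13297) + 20038934565/149 = 13888686/1289 + 20038934565/149 = 25832256068499/192061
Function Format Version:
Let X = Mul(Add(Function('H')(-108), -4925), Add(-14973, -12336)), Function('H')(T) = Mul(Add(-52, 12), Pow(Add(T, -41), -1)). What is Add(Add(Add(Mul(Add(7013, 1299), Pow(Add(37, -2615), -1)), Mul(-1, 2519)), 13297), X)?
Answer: Rational(25832256068499, 192061) ≈ 1.3450e+8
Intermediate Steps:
Function('H')(T) = Mul(-40, Pow(Add(-41, T), -1))
X = Rational(20038934565, 149) (X = Mul(Add(Mul(-40, Pow(Add(-41, -108), -1)), -4925), Add(-14973, -12336)) = Mul(Add(Mul(-40, Pow(-149, -1)), -4925), -27309) = Mul(Add(Mul(-40, Rational(-1, 149)), -4925), -27309) = Mul(Add(Rational(40, 149), -4925), -27309) = Mul(Rational(-733785, 149), -27309) = Rational(20038934565, 149) ≈ 1.3449e+8)
Add(Add(Add(Mul(Add(7013, 1299), Pow(Add(37, -2615), -1)), Mul(-1, 2519)), 13297), X) = Add(Add(Add(Mul(Add(7013, 1299), Pow(Add(37, -2615), -1)), Mul(-1, 2519)), 13297), Rational(20038934565, 149)) = Add(Add(Add(Mul(8312, Pow(-2578, -1)), -2519), 13297), Rational(20038934565, 149)) = Add(Add(Add(Mul(8312, Rational(-1, 2578)), -2519), 13297), Rational(20038934565, 149)) = Add(Add(Add(Rational(-4156, 1289), -2519), 13297), Rational(20038934565, 149)) = Add(Add(Rational(-3251147, 1289), 13297), Rational(20038934565, 149)) = Add(Rational(13888686, 1289), Rational(20038934565, 149)) = Rational(25832256068499, 192061)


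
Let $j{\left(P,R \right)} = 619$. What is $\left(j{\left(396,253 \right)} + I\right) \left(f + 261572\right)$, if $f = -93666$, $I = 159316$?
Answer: $26854046110$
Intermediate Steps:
$\left(j{\left(396,253 \right)} + I\right) \left(f + 261572\right) = \left(619 + 159316\right) \left(-93666 + 261572\right) = 159935 \cdot 167906 = 26854046110$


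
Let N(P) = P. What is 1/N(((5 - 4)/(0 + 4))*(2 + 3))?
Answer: ⅘ ≈ 0.80000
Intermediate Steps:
1/N(((5 - 4)/(0 + 4))*(2 + 3)) = 1/(((5 - 4)/(0 + 4))*(2 + 3)) = 1/((1/4)*5) = 1/((1*(¼))*5) = 1/((¼)*5) = 1/(5/4) = ⅘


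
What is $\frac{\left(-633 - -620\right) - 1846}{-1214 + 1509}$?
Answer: $- \frac{1859}{295} \approx -6.3017$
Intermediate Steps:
$\frac{\left(-633 - -620\right) - 1846}{-1214 + 1509} = \frac{\left(-633 + 620\right) - 1846}{295} = \left(-13 - 1846\right) \frac{1}{295} = \left(-1859\right) \frac{1}{295} = - \frac{1859}{295}$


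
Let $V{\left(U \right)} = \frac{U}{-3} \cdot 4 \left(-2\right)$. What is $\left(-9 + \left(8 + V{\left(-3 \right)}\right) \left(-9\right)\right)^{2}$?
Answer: $81$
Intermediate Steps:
$V{\left(U \right)} = \frac{8 U}{3}$ ($V{\left(U \right)} = U \left(- \frac{1}{3}\right) 4 \left(-2\right) = - \frac{U}{3} \cdot 4 \left(-2\right) = - \frac{4 U}{3} \left(-2\right) = \frac{8 U}{3}$)
$\left(-9 + \left(8 + V{\left(-3 \right)}\right) \left(-9\right)\right)^{2} = \left(-9 + \left(8 + \frac{8}{3} \left(-3\right)\right) \left(-9\right)\right)^{2} = \left(-9 + \left(8 - 8\right) \left(-9\right)\right)^{2} = \left(-9 + 0 \left(-9\right)\right)^{2} = \left(-9 + 0\right)^{2} = \left(-9\right)^{2} = 81$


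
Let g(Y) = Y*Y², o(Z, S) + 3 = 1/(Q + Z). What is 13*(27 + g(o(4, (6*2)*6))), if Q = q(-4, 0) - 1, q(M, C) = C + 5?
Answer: 21541/512 ≈ 42.072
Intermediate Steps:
q(M, C) = 5 + C
Q = 4 (Q = (5 + 0) - 1 = 5 - 1 = 4)
o(Z, S) = -3 + 1/(4 + Z)
g(Y) = Y³
13*(27 + g(o(4, (6*2)*6))) = 13*(27 + ((-11 - 3*4)/(4 + 4))³) = 13*(27 + ((-11 - 12)/8)³) = 13*(27 + ((⅛)*(-23))³) = 13*(27 + (-23/8)³) = 13*(27 - 12167/512) = 13*(1657/512) = 21541/512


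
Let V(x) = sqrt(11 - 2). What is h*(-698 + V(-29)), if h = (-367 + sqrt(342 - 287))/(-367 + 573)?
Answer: 255065/206 - 695*sqrt(55)/206 ≈ 1213.2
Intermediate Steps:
h = -367/206 + sqrt(55)/206 (h = (-367 + sqrt(55))/206 = (-367 + sqrt(55))*(1/206) = -367/206 + sqrt(55)/206 ≈ -1.7456)
V(x) = 3 (V(x) = sqrt(9) = 3)
h*(-698 + V(-29)) = (-367/206 + sqrt(55)/206)*(-698 + 3) = (-367/206 + sqrt(55)/206)*(-695) = 255065/206 - 695*sqrt(55)/206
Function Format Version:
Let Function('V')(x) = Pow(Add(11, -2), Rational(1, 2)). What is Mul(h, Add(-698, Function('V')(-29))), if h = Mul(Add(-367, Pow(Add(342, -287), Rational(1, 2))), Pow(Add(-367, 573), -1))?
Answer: Add(Rational(255065, 206), Mul(Rational(-695, 206), Pow(55, Rational(1, 2)))) ≈ 1213.2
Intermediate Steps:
h = Add(Rational(-367, 206), Mul(Rational(1, 206), Pow(55, Rational(1, 2)))) (h = Mul(Add(-367, Pow(55, Rational(1, 2))), Pow(206, -1)) = Mul(Add(-367, Pow(55, Rational(1, 2))), Rational(1, 206)) = Add(Rational(-367, 206), Mul(Rational(1, 206), Pow(55, Rational(1, 2)))) ≈ -1.7456)
Function('V')(x) = 3 (Function('V')(x) = Pow(9, Rational(1, 2)) = 3)
Mul(h, Add(-698, Function('V')(-29))) = Mul(Add(Rational(-367, 206), Mul(Rational(1, 206), Pow(55, Rational(1, 2)))), Add(-698, 3)) = Mul(Add(Rational(-367, 206), Mul(Rational(1, 206), Pow(55, Rational(1, 2)))), -695) = Add(Rational(255065, 206), Mul(Rational(-695, 206), Pow(55, Rational(1, 2))))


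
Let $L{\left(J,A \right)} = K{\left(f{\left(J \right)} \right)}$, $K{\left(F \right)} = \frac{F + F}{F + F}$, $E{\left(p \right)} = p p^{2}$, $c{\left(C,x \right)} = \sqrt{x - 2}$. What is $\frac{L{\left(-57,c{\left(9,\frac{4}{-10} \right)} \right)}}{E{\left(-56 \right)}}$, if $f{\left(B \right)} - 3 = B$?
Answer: $- \frac{1}{175616} \approx -5.6942 \cdot 10^{-6}$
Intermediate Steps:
$f{\left(B \right)} = 3 + B$
$c{\left(C,x \right)} = \sqrt{-2 + x}$
$E{\left(p \right)} = p^{3}$
$K{\left(F \right)} = 1$ ($K{\left(F \right)} = \frac{2 F}{2 F} = 2 F \frac{1}{2 F} = 1$)
$L{\left(J,A \right)} = 1$
$\frac{L{\left(-57,c{\left(9,\frac{4}{-10} \right)} \right)}}{E{\left(-56 \right)}} = 1 \frac{1}{\left(-56\right)^{3}} = 1 \frac{1}{-175616} = 1 \left(- \frac{1}{175616}\right) = - \frac{1}{175616}$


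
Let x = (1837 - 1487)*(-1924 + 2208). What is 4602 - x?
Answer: -94798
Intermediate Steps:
x = 99400 (x = 350*284 = 99400)
4602 - x = 4602 - 1*99400 = 4602 - 99400 = -94798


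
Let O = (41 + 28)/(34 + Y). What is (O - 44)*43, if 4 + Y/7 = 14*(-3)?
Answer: -182621/96 ≈ -1902.3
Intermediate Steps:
Y = -322 (Y = -28 + 7*(14*(-3)) = -28 + 7*(-42) = -28 - 294 = -322)
O = -23/96 (O = (41 + 28)/(34 - 322) = 69/(-288) = 69*(-1/288) = -23/96 ≈ -0.23958)
(O - 44)*43 = (-23/96 - 44)*43 = -4247/96*43 = -182621/96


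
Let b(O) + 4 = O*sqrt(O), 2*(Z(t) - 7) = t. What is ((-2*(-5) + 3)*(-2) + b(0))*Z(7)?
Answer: -315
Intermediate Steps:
Z(t) = 7 + t/2
b(O) = -4 + O**(3/2) (b(O) = -4 + O*sqrt(O) = -4 + O**(3/2))
((-2*(-5) + 3)*(-2) + b(0))*Z(7) = ((-2*(-5) + 3)*(-2) + (-4 + 0**(3/2)))*(7 + (1/2)*7) = ((10 + 3)*(-2) + (-4 + 0))*(7 + 7/2) = (13*(-2) - 4)*(21/2) = (-26 - 4)*(21/2) = -30*21/2 = -315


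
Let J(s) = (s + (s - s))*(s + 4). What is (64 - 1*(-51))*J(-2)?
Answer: -460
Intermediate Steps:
J(s) = s*(4 + s) (J(s) = (s + 0)*(4 + s) = s*(4 + s))
(64 - 1*(-51))*J(-2) = (64 - 1*(-51))*(-2*(4 - 2)) = (64 + 51)*(-2*2) = 115*(-4) = -460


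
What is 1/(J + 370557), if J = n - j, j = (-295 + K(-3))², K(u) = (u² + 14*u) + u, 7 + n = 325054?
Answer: 1/586043 ≈ 1.7064e-6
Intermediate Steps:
n = 325047 (n = -7 + 325054 = 325047)
K(u) = u² + 15*u
j = 109561 (j = (-295 - 3*(15 - 3))² = (-295 - 3*12)² = (-295 - 36)² = (-331)² = 109561)
J = 215486 (J = 325047 - 1*109561 = 325047 - 109561 = 215486)
1/(J + 370557) = 1/(215486 + 370557) = 1/586043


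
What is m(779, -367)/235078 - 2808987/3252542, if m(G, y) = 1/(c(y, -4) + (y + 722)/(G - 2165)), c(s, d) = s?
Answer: -168059866271339487/194597470985322346 ≈ -0.86363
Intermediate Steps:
m(G, y) = 1/(y + (722 + y)/(-2165 + G)) (m(G, y) = 1/(y + (y + 722)/(G - 2165)) = 1/(y + (722 + y)/(-2165 + G)))
m(779, -367)/235078 - 2808987/3252542 = ((-2165 + 779)/(722 - 2164*(-367) + 779*(-367)))/235078 - 2808987/3252542 = (-1386/(722 + 794188 - 285893))*(1/235078) - 2808987*1/3252542 = (-1386/509017)*(1/235078) - 2808987/3252542 = ((1/509017)*(-1386))*(1/235078) - 2808987/3252542 = -1386/509017*1/235078 - 2808987/3252542 = -693/59829349163 - 2808987/3252542 = -168059866271339487/194597470985322346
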